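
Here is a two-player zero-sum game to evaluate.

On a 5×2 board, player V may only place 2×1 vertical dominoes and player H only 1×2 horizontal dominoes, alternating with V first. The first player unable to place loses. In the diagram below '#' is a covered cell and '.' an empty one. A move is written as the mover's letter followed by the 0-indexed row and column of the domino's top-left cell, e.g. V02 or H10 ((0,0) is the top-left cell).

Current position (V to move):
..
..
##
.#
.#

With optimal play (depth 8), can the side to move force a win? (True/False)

V winning at [../../##/.#/.#]: True

[../../##/.#/.#] V move#1: V00:+1/#./#./##/.#/.#*, V01:+1/.#/.#/##/.#/.#, V30:-1/../../##/##/##
[#./#./##/.#/.#] end (terminal -1, H#2); searched ../../##/.#/.# to 8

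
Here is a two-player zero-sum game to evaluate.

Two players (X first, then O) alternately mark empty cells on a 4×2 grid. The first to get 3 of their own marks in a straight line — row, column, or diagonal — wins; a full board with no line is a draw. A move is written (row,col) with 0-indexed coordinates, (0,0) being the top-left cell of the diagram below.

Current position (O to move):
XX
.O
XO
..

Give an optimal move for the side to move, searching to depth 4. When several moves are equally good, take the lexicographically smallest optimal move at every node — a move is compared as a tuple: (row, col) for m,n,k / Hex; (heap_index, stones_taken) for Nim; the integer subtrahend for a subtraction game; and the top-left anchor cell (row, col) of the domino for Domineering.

p1 O@[XX/.O/XO/..]: (1,0)[XX/OO/XO/..]+0 (3,0)[XX/.O/XO/O.]-1 (3,1)[XX/.O/XO/.O]+1*
p2 X@[XX/.O/XO/.O] terminal -1; root [XX/.O/XO/..] d4

O's best at [XX/.O/XO/..]: (3,1)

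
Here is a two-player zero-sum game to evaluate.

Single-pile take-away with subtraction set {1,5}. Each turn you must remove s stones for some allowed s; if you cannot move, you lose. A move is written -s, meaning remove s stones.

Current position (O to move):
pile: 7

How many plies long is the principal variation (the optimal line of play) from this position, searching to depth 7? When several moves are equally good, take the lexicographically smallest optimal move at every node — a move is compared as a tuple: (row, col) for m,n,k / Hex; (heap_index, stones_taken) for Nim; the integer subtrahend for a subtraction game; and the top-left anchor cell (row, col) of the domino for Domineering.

PV length from [7]: 7 plies

ply 1, O at 7 | -1=+1→6*; -5=+1→2
ply 2, X at 6 | -1=-1→5*; -5=-1→1
ply 3, O at 5 | -1=+1→4*; -5=+1→0
ply 4, X at 4 | -1=-1→3*
ply 5, O at 3 | -1=+1→2*
ply 6, X at 2 | -1=-1→1*
ply 7, O at 1 | -1=+1→0*
ply 8: 0 is terminal -1 (X); from 7 depth 7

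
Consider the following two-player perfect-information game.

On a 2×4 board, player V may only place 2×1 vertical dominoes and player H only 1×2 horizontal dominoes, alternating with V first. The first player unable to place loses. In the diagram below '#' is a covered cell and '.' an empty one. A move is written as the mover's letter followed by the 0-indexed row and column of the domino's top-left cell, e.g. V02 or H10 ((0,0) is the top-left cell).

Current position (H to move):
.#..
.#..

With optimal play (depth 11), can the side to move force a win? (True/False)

p1 H@[.#../.#..]: H02[.###/.#..]+1* H12[.#../.###]+1
p2 V@[.###/.#..]: V00[####/##..]-1*
p3 H@[####/##..]: H12[####/####]+1*
p4 V@[####/####] terminal -1; root [.#../.#..] d11

H winning at [.#../.#..]: True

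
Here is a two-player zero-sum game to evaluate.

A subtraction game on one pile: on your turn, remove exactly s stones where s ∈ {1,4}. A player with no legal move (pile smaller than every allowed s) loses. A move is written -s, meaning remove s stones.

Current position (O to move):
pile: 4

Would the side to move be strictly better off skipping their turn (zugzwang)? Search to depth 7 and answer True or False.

zugzwang(4, O) = False

[4] O move#1: -1:-1/3, -4:+1/0*
[0] end (terminal -1, X#2); searched 4 to 7
if O skipped the turn, X would face:
~ [4] X move#1: -1:-1/3, -4:+1/0*
~ [0] end (terminal -1, O#2); searched 4 to 7
compare (O): move=+1 vs pass=-1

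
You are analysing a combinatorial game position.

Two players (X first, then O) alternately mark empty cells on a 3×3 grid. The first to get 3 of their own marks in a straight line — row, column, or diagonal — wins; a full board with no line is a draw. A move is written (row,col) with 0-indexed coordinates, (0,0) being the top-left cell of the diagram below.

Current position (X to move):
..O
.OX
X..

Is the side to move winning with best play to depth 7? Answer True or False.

[..O/.OX/X..] X move#1: (0,0):+0/X.O/.OX/X..*, (0,1):+0/.XO/.OX/X.., (1,0):-1/..O/XOX/X.., (2,1):+0/..O/.OX/XX., (2,2):+0/..O/.OX/X.X
[X.O/.OX/X..] O move#2: (0,1):-1/XOO/.OX/X.., (1,0):+0/X.O/OOX/X..*, (2,1):-1/X.O/.OX/XO., (2,2):-1/X.O/.OX/X.O
[X.O/OOX/X..] X move#3: (0,1):+0/XXO/OOX/X..*, (2,1):+0/X.O/OOX/XX., (2,2):+0/X.O/OOX/X.X
[XXO/OOX/X..] O move#4: (2,1):+0/XXO/OOX/XO.*, (2,2):+0/XXO/OOX/X.O
[XXO/OOX/XO.] X move#5: (2,2):+0/XXO/OOX/XOX*
[XXO/OOX/XOX] end (terminal +0, O#6); searched ..O/.OX/X.. to 7

X winning at [..O/.OX/X..]: False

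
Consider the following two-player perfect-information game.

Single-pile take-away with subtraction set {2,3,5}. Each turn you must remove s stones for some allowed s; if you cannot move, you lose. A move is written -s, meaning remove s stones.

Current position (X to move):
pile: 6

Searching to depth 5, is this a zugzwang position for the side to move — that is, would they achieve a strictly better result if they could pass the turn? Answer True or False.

[6] X move#1: -2:-1/4, -3:-1/3, -5:+1/1*
[1] end (terminal -1, O#2); searched 6 to 5
suppose X passes — search the same position with O to move:
pass> [6] O move#1: -2:-1/4, -3:-1/3, -5:+1/1*
pass> [1] end (terminal -1, X#2); searched 6 to 5
for X: play +1, pass -1

zugzwang(6, X) = False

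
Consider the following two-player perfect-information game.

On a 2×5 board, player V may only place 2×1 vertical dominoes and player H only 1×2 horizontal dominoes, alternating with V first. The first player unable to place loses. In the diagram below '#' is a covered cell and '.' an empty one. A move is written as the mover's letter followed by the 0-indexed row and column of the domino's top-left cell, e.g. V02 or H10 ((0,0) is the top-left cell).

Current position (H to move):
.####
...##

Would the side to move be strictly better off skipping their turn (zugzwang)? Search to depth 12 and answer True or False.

p1 H@[.####/...##]: H10[.####/##.##]+1* H11[.####/.####]-1
p2 V@[.####/##.##] terminal -1; root [.####/...##] d12
suppose H passes — search the same position with V to move:
pass> p1 V@[.####/...##]: V00[#####/#..##]-1*
pass> p2 H@[#####/#..##]: H11[#####/#####]+1*
pass> p3 V@[#####/#####] terminal -1; root [.####/...##] d12
for H: play +1, pass +1

zugzwang(.####/...##, H) = False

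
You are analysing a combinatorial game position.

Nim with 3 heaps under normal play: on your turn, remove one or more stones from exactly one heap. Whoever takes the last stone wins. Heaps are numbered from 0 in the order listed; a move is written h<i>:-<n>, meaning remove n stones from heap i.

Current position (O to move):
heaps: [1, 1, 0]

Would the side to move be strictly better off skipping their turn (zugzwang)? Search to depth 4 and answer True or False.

zugzwang((1,1,0), O) = True

ply 1, O at (1,1,0) | h0:-1=-1→(0,1,0)*; h1:-1=-1→(1,0,0)
ply 2, X at (0,1,0) | h1:-1=+1→(0,0,0)*
ply 3: (0,0,0) is terminal -1 (O); from (1,1,0) depth 4
pass branch (X moves first from the same position):
  | ply 1, X at (1,1,0) | h0:-1=-1→(0,1,0)*; h1:-1=-1→(1,0,0)
  | ply 2, O at (0,1,0) | h1:-1=+1→(0,0,0)*
  | ply 3: (0,0,0) is terminal -1 (X); from (1,1,0) depth 4
O moving scores -1; O passing scores +1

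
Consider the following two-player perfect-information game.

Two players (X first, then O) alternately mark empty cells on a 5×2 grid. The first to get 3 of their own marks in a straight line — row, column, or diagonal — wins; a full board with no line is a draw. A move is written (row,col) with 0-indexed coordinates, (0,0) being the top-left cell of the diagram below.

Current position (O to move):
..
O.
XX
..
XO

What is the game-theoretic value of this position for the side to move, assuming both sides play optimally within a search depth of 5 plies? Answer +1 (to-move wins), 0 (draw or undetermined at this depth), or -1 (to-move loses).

[../O./XX/../XO] O move#1: (0,0):-1/O./O./XX/../XO*, (0,1):-1/.O/O./XX/../XO, (1,1):-1/../OO/XX/../XO, (3,0):-1/../O./XX/O./XO, (3,1):-1/../O./XX/.O/XO
[O./O./XX/../XO] X move#2: (0,1):+1/OX/O./XX/../XO*, (1,1):+1/O./OX/XX/../XO, (3,0):+1/O./O./XX/X./XO, (3,1):+1/O./O./XX/.X/XO
[OX/O./XX/../XO] O move#3: (1,1):-1/OX/OO/XX/../XO*, (3,0):-1/OX/O./XX/O./XO, (3,1):-1/OX/O./XX/.O/XO
[OX/OO/XX/../XO] X move#4: (3,0):+1/OX/OO/XX/X./XO*, (3,1):+0/OX/OO/XX/.X/XO
[OX/OO/XX/X./XO] end (terminal -1, O#5); searched ../O./XX/../XO to 5

value(../O./XX/../XO, O) = -1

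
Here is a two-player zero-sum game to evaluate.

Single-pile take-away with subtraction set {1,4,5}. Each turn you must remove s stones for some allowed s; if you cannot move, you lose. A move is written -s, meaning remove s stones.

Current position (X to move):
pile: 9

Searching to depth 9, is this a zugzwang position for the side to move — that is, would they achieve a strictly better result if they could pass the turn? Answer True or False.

zugzwang(9, X) = False

p1 X@[9]: -1[8]+1* -4[5]-1 -5[4]-1
p2 O@[8]: -1[7]-1* -4[4]-1 -5[3]-1
p3 X@[7]: -1[6]-1 -4[3]-1 -5[2]+1*
p4 O@[2]: -1[1]-1*
p5 X@[1]: -1[0]+1*
p6 O@[0] terminal -1; root [9] d9
suppose X passes — search the same position with O to move:
pass> p1 O@[9]: -1[8]+1* -4[5]-1 -5[4]-1
pass> p2 X@[8]: -1[7]-1* -4[4]-1 -5[3]-1
pass> p3 O@[7]: -1[6]-1 -4[3]-1 -5[2]+1*
pass> p4 X@[2]: -1[1]-1*
pass> p5 O@[1]: -1[0]+1*
pass> p6 X@[0] terminal -1; root [9] d9
for X: play +1, pass -1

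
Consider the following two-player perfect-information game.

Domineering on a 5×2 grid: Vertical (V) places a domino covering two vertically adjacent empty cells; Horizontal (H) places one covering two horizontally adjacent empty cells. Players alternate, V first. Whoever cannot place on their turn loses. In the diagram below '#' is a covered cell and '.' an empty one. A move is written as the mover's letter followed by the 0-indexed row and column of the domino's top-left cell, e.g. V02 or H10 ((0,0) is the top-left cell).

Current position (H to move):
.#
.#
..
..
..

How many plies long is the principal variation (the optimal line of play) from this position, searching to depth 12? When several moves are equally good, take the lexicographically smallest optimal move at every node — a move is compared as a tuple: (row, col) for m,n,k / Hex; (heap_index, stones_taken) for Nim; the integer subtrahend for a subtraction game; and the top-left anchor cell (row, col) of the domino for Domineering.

[.#/.#/../../..] H move#1: H20:-1/.#/.#/##/../.., H30:+1/.#/.#/../##/..*, H40:-1/.#/.#/../../##
[.#/.#/../##/..] V move#2: V00:-1/##/##/../##/..*, V10:-1/.#/##/#./##/..
[##/##/../##/..] H move#3: H20:+1/##/##/##/##/..*, H40:+1/##/##/../##/##
[##/##/##/##/..] end (terminal -1, V#4); searched .#/.#/../../.. to 12

PV length from [.#/.#/../../..]: 3 plies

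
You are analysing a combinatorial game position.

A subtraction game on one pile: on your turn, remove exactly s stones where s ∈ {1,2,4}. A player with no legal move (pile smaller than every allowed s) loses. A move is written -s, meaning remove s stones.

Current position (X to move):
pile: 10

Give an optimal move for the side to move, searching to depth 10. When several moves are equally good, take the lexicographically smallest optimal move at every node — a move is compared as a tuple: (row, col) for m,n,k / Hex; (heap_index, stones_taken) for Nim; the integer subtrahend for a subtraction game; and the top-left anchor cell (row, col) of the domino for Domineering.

X's best at [10]: -1

ply 1, X at 10 | -1=+1→9*; -2=-1→8; -4=+1→6
ply 2, O at 9 | -1=-1→8*; -2=-1→7; -4=-1→5
ply 3, X at 8 | -1=-1→7; -2=+1→6*; -4=-1→4
ply 4, O at 6 | -1=-1→5*; -2=-1→4; -4=-1→2
ply 5, X at 5 | -1=-1→4; -2=+1→3*; -4=-1→1
ply 6, O at 3 | -1=-1→2*; -2=-1→1
ply 7, X at 2 | -1=-1→1; -2=+1→0*
ply 8: 0 is terminal -1 (O); from 10 depth 10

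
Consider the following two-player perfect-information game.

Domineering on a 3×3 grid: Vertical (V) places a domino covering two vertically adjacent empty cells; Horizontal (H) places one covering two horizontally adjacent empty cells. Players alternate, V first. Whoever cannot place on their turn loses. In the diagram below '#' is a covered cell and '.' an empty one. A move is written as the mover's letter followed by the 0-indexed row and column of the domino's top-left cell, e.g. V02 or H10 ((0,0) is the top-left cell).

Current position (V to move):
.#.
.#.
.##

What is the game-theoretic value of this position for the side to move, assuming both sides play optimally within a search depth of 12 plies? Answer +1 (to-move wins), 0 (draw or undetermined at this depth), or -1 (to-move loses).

value(.#./.#./.##, V) = +1

[.#./.#./.##] V move#1: V00:+1/##./##./.##*, V02:+1/.##/.##/.##, V10:+1/.#./##./###
[##./##./.##] end (terminal -1, H#2); searched .#./.#./.## to 12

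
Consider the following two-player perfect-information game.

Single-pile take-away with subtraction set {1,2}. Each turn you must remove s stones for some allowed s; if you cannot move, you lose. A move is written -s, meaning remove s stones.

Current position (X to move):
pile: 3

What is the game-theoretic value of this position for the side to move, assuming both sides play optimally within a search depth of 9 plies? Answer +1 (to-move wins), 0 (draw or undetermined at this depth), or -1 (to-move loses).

value(3, X) = -1

[3] X move#1: -1:-1/2*, -2:-1/1
[2] O move#2: -1:-1/1, -2:+1/0*
[0] end (terminal -1, X#3); searched 3 to 9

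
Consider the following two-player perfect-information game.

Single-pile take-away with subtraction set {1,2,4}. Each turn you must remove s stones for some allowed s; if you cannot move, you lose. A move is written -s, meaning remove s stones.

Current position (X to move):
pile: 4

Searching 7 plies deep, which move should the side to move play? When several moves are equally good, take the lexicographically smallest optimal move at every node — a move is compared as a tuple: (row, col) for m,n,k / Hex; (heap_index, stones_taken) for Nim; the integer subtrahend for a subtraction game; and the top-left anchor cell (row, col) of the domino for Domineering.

X's best at [4]: -1

[4] X move#1: -1:+1/3*, -2:-1/2, -4:+1/0
[3] O move#2: -1:-1/2*, -2:-1/1
[2] X move#3: -1:-1/1, -2:+1/0*
[0] end (terminal -1, O#4); searched 4 to 7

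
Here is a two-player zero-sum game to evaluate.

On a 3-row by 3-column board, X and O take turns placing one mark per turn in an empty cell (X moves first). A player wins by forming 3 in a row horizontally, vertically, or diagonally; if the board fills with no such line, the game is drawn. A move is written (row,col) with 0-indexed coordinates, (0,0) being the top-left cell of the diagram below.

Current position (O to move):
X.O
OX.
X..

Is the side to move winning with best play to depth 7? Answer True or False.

O winning at [X.O/OX./X..]: False

ply 1, O at X.O/OX./X.. | (0,1)=-1→XOO/OX./X..; (1,2)=-1→X.O/OXO/X..; (2,1)=-1→X.O/OX./XO.; (2,2)=+0→X.O/OX./X.O*
ply 2, X at X.O/OX./X.O | (0,1)=-1→XXO/OX./X.O; (1,2)=+0→X.O/OXX/X.O*; (2,1)=-1→X.O/OX./XXO
ply 3, O at X.O/OXX/X.O | (0,1)=+0→XOO/OXX/X.O*; (2,1)=+0→X.O/OXX/XOO
ply 4, X at XOO/OXX/X.O | (2,1)=+0→XOO/OXX/XXO*
ply 5: XOO/OXX/XXO is terminal +0 (O); from X.O/OX./X.. depth 7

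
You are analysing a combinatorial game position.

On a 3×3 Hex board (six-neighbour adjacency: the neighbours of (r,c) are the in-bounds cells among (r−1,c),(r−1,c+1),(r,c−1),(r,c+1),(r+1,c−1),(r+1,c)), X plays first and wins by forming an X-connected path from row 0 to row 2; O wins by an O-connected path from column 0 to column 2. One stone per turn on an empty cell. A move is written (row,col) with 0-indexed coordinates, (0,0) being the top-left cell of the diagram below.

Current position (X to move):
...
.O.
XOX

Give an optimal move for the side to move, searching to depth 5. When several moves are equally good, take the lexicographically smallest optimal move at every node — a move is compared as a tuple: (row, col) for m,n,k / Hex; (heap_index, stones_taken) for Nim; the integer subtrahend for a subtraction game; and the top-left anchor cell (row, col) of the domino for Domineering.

[.../.O./XOX] X move#1: (0,0):-1/X../.O./XOX, (0,1):-1/.X./.O./XOX, (0,2):+1/..X/.O./XOX*, (1,0):+1/.../XO./XOX, (1,2):+1/.../.OX/XOX
[..X/.O./XOX] O move#2: (0,0):-1/O.X/.O./XOX*, (0,1):-1/.OX/.O./XOX, (1,0):-1/..X/OO./XOX, (1,2):-1/..X/.OO/XOX
[O.X/.O./XOX] X move#3: (0,1):+1/OXX/.O./XOX*, (1,0):+1/O.X/XO./XOX, (1,2):+1/O.X/.OX/XOX
[OXX/.O./XOX] O move#4: (1,0):-1/OXX/OO./XOX*, (1,2):-1/OXX/.OO/XOX
[OXX/OO./XOX] X move#5: (1,2):+1/OXX/OOX/XOX*
[OXX/OOX/XOX] end (terminal -1, O#6); searched .../.O./XOX to 5

X's best at [.../.O./XOX]: (0,2)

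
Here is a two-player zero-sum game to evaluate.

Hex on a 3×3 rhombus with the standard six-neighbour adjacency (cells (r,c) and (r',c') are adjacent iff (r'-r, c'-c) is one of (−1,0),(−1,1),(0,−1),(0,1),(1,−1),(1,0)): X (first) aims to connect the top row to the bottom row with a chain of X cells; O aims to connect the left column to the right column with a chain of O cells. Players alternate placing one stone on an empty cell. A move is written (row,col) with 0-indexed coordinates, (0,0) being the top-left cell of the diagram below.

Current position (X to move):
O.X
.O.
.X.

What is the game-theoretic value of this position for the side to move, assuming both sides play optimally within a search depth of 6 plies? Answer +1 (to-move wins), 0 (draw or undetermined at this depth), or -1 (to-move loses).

value(O.X/.O./.X., X) = +1

[O.X/.O./.X.] X move#1: (0,1):-1/OXX/.O./.X., (1,0):-1/O.X/XO./.X., (1,2):+1/O.X/.OX/.X.*, (2,0):-1/O.X/.O./XX., (2,2):-1/O.X/.O./.XX
[O.X/.OX/.X.] end (terminal -1, O#2); searched O.X/.O./.X. to 6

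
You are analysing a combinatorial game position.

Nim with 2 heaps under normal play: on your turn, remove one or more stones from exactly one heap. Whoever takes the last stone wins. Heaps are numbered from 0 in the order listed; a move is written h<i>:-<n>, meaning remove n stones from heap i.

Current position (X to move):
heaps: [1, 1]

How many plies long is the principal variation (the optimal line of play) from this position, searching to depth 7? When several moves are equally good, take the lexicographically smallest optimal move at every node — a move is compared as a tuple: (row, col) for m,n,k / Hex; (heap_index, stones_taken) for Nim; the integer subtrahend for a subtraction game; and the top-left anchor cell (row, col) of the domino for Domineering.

ply 1, X at (1,1) | h0:-1=-1→(0,1)*; h1:-1=-1→(1,0)
ply 2, O at (0,1) | h1:-1=+1→(0,0)*
ply 3: (0,0) is terminal -1 (X); from (1,1) depth 7

PV length from [(1,1)]: 2 plies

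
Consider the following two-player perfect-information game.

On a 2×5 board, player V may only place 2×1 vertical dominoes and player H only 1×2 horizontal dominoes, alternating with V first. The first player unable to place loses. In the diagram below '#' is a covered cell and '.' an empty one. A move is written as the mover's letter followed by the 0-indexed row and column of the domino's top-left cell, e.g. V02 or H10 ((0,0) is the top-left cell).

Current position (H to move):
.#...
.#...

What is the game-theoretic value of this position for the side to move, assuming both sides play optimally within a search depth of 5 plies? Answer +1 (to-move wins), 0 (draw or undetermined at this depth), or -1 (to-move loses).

value(.#.../.#..., H) = -1

p1 H@[.#.../.#...]: H02[.###./.#...]-1* H03[.#.##/.#...]-1 H12[.#.../.###.]-1 H13[.#.../.#.##]-1
p2 V@[.###./.#...]: V00[####./##...]-1 V04[.####/.#..#]+1*
p3 H@[.####/.#..#]: H12[.####/.####]-1*
p4 V@[.####/.####]: V00[#####/#####]+1*
p5 H@[#####/#####] terminal -1; root [.#.../.#...] d5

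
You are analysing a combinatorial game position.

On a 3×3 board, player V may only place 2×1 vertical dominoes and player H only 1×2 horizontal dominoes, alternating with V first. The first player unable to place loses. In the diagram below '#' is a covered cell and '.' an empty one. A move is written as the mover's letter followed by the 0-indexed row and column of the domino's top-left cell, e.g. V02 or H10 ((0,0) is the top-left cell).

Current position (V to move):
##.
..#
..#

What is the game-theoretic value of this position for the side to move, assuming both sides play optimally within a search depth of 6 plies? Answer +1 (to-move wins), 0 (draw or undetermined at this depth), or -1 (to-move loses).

[##./..#/..#] V move#1: V10:+1/##./#.#/#.#*, V11:+1/##./.##/.##
[##./#.#/#.#] end (terminal -1, H#2); searched ##./..#/..# to 6

value(##./..#/..#, V) = +1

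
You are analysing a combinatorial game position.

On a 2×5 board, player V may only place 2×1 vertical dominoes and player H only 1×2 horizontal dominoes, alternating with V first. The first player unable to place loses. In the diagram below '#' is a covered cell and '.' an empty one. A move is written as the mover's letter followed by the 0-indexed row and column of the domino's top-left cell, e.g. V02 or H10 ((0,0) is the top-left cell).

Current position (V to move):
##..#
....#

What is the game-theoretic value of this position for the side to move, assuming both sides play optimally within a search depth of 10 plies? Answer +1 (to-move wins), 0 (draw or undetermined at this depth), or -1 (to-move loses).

value(##..#/....#, V) = +1

ply 1, V at ##..#/....# | V02=+1→###.#/..#.#*; V03=-1→##.##/...##
ply 2, H at ###.#/..#.# | H10=-1→###.#/###.#*
ply 3, V at ###.#/###.# | V03=+1→#####/#####*
ply 4: #####/##### is terminal -1 (H); from ##..#/....# depth 10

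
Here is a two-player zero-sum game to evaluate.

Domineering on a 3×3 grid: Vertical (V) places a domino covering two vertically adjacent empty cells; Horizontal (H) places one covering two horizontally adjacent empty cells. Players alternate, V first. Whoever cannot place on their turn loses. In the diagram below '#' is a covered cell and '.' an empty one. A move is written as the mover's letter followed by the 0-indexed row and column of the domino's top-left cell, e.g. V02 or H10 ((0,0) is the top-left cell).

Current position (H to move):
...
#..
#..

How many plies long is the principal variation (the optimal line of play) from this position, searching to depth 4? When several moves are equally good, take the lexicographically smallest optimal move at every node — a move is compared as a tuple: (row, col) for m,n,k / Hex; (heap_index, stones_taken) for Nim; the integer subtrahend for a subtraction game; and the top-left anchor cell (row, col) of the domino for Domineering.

PV length from [.../#../#..]: 1 ply

[.../#../#..] H move#1: H00:-1/##./#../#.., H01:-1/.##/#../#.., H11:+1/.../###/#..*, H21:-1/.../#../###
[.../###/#..] end (terminal -1, V#2); searched .../#../#.. to 4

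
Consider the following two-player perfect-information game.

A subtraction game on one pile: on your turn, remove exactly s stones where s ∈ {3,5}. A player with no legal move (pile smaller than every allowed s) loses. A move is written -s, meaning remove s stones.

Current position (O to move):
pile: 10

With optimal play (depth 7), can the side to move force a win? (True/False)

[10] O move#1: -3:-1/7*, -5:-1/5
[7] X move#2: -3:-1/4, -5:+1/2*
[2] end (terminal -1, O#3); searched 10 to 7

O winning at [10]: False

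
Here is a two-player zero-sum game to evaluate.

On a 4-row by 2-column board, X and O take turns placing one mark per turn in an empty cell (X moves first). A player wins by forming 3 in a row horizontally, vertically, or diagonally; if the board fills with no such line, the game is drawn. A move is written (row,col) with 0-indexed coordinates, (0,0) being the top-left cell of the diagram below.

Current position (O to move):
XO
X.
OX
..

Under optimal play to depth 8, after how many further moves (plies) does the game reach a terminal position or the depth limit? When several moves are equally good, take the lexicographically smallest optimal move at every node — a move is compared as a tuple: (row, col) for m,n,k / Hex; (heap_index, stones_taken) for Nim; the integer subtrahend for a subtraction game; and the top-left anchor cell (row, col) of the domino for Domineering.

PV length from [XO/X./OX/..]: 3 plies

ply 1, O at XO/X./OX/.. | (1,1)=+0→XO/XO/OX/..*; (3,0)=+0→XO/X./OX/O.; (3,1)=+0→XO/X./OX/.O
ply 2, X at XO/XO/OX/.. | (3,0)=+0→XO/XO/OX/X.*; (3,1)=+0→XO/XO/OX/.X
ply 3, O at XO/XO/OX/X. | (3,1)=+0→XO/XO/OX/XO*
ply 4: XO/XO/OX/XO is terminal +0 (X); from XO/X./OX/.. depth 8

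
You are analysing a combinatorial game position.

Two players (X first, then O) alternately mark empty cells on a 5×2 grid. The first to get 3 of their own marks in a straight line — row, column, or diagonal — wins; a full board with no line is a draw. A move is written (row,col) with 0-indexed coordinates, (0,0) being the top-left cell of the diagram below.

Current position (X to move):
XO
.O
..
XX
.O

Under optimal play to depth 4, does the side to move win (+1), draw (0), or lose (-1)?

value(XO/.O/../XX/.O, X) = 0

[XO/.O/../XX/.O] X move#1: (1,0):-1/XO/XO/../XX/.O, (2,0):-1/XO/.O/X./XX/.O, (2,1):+0/XO/.O/.X/XX/.O*, (4,0):-1/XO/.O/../XX/XO
[XO/.O/.X/XX/.O] O move#2: (1,0):+0/XO/OO/.X/XX/.O*, (2,0):+0/XO/.O/OX/XX/.O, (4,0):+0/XO/.O/.X/XX/OO
[XO/OO/.X/XX/.O] X move#3: (2,0):+0/XO/OO/XX/XX/.O*, (4,0):+0/XO/OO/.X/XX/XO
[XO/OO/XX/XX/.O] O move#4: (4,0):+0/XO/OO/XX/XX/OO*
[XO/OO/XX/XX/OO] end (terminal +0, X#5); searched XO/.O/../XX/.O to 4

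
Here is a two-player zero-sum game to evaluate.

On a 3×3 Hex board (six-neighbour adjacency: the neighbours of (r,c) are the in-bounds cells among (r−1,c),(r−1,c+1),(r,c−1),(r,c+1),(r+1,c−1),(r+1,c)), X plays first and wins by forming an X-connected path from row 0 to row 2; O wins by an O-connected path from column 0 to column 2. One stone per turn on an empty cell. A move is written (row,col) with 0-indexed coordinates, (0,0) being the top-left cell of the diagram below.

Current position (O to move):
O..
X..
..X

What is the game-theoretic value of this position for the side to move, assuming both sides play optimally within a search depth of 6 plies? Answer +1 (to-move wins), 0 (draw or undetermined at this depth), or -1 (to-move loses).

p1 O@[O../X../..X]: (0,1)[OO./X../..X]-1 (0,2)[O.O/X../..X]-1 (1,1)[O../XO./..X]+1* (1,2)[O../X.O/..X]-1 (2,0)[O../X../O.X]-1 (2,1)[O../X../.OX]-1
p2 X@[O../XO./..X]: (0,1)[OX./XO./..X]-1* (0,2)[O.X/XO./..X]-1 (1,2)[O../XOX/..X]-1 (2,0)[O../XO./X.X]-1 (2,1)[O../XO./.XX]-1
p3 O@[OX./XO./..X]: (0,2)[OXO/XO./..X]-1 (1,2)[OX./XOO/..X]-1 (2,0)[OX./XO./O.X]+1* (2,1)[OX./XO./.OX]-1
p4 X@[OX./XO./O.X]: (0,2)[OXX/XO./O.X]-1* (1,2)[OX./XOX/O.X]-1 (2,1)[OX./XO./OXX]-1
p5 O@[OXX/XO./O.X]: (1,2)[OXX/XOO/O.X]+1* (2,1)[OXX/XO./OOX]-1
p6 X@[OXX/XOO/O.X] terminal -1; root [O../X../..X] d6

value(O../X../..X, O) = +1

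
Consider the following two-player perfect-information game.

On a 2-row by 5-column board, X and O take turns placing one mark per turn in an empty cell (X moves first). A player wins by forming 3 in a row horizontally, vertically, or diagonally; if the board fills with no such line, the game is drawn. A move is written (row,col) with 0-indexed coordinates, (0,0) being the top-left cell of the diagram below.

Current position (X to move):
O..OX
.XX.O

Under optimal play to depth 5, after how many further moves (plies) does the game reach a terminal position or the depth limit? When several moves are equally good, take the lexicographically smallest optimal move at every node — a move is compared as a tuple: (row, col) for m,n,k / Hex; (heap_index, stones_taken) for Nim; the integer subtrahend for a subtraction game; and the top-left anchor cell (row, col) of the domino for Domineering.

[O..OX/.XX.O] X move#1: (0,1):+1/OX.OX/.XX.O*, (0,2):+1/O.XOX/.XX.O, (1,0):+1/O..OX/XXX.O, (1,3):+1/O..OX/.XXXO
[OX.OX/.XX.O] O move#2: (0,2):-1/OXOOX/.XX.O*, (1,0):-1/OX.OX/OXX.O, (1,3):-1/OX.OX/.XXOO
[OXOOX/.XX.O] X move#3: (1,0):+1/OXOOX/XXX.O*, (1,3):+1/OXOOX/.XXXO
[OXOOX/XXX.O] end (terminal -1, O#4); searched O..OX/.XX.O to 5

PV length from [O..OX/.XX.O]: 3 plies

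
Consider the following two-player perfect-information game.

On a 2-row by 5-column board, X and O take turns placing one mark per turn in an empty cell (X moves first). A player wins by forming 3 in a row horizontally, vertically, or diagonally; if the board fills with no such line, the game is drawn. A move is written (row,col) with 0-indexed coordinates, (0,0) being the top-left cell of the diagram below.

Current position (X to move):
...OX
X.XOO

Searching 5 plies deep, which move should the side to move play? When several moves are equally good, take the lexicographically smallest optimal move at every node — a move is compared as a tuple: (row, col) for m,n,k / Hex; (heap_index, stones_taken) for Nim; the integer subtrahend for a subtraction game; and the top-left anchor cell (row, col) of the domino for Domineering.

p1 X@[...OX/X.XOO]: (0,0)[X..OX/X.XOO]+0 (0,1)[.X.OX/X.XOO]+0 (0,2)[..XOX/X.XOO]+0 (1,1)[...OX/XXXOO]+1*
p2 O@[...OX/XXXOO] terminal -1; root [...OX/X.XOO] d5

X's best at [...OX/X.XOO]: (1,1)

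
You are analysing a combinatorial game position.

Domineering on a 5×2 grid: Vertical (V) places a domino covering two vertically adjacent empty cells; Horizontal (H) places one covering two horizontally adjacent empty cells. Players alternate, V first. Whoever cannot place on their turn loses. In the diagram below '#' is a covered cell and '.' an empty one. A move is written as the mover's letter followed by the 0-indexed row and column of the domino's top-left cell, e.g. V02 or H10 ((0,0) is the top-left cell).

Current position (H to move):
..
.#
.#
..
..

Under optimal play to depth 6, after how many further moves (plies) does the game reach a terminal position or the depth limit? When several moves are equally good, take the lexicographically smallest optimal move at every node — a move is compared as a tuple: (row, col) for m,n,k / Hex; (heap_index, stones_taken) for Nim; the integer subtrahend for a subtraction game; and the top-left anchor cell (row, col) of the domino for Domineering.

p1 H@[../.#/.#/../..]: H00[##/.#/.#/../..]-1 H30[../.#/.#/##/..]+1* H40[../.#/.#/../##]+1
p2 V@[../.#/.#/##/..]: V00[#./##/.#/##/..]-1* V10[../##/##/##/..]-1
p3 H@[#./##/.#/##/..]: H40[#./##/.#/##/##]+1*
p4 V@[#./##/.#/##/##] terminal -1; root [../.#/.#/../..] d6

PV length from [../.#/.#/../..]: 3 plies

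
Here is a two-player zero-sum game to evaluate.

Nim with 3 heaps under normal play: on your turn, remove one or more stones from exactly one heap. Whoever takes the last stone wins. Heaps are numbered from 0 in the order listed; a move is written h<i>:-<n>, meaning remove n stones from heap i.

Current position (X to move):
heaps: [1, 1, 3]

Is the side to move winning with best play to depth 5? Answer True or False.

[(1,1,3)] X move#1: h0:-1:-1/(0,1,3), h1:-1:-1/(1,0,3), h2:-1:-1/(1,1,2), h2:-2:-1/(1,1,1), h2:-3:+1/(1,1,0)*
[(1,1,0)] O move#2: h0:-1:-1/(0,1,0)*, h1:-1:-1/(1,0,0)
[(0,1,0)] X move#3: h1:-1:+1/(0,0,0)*
[(0,0,0)] end (terminal -1, O#4); searched (1,1,3) to 5

X winning at [(1,1,3)]: True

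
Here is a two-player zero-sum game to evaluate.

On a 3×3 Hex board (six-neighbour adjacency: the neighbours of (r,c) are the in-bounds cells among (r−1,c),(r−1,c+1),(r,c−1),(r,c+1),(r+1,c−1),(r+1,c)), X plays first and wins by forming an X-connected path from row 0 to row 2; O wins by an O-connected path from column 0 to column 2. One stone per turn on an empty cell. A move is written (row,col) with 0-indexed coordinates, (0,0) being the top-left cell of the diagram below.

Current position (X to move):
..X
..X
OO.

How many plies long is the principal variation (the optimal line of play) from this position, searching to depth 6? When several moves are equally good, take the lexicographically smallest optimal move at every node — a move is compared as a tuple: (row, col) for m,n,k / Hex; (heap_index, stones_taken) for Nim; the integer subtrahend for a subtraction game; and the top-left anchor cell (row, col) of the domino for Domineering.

PV length from [..X/..X/OO.]: 1 ply

[..X/..X/OO.] X move#1: (0,0):-1/X.X/..X/OO., (0,1):-1/.XX/..X/OO., (1,0):-1/..X/X.X/OO., (1,1):-1/..X/.XX/OO., (2,2):+1/..X/..X/OOX*
[..X/..X/OOX] end (terminal -1, O#2); searched ..X/..X/OO. to 6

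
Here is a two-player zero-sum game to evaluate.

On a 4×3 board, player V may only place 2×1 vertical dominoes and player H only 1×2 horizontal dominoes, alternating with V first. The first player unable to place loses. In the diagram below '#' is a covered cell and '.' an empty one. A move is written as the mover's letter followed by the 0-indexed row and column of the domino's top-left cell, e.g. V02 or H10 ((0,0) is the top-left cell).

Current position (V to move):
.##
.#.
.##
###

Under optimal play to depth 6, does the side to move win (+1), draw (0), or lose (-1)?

p1 V@[.##/.#./.##/###]: V00[###/##./.##/###]+1* V10[.##/##./###/###]+1
p2 H@[###/##./.##/###] terminal -1; root [.##/.#./.##/###] d6

value(.##/.#./.##/###, V) = +1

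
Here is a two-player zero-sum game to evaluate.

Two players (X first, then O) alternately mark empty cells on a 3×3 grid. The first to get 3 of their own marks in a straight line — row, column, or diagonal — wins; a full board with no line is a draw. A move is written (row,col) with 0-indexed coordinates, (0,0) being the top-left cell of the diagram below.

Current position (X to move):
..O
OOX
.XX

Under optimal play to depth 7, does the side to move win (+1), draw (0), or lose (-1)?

value(..O/OOX/.XX, X) = +1

ply 1, X at ..O/OOX/.XX | (0,0)=-1→X.O/OOX/.XX; (0,1)=-1→.XO/OOX/.XX; (2,0)=+1→..O/OOX/XXX*
ply 2: ..O/OOX/XXX is terminal -1 (O); from ..O/OOX/.XX depth 7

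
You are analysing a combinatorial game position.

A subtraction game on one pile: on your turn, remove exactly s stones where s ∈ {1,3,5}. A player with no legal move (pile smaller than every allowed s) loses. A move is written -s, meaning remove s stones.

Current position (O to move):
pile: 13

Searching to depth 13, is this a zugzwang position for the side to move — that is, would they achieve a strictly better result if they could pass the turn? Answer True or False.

zugzwang(13, O) = False

ply 1, O at 13 | -1=+1→12*; -3=+1→10; -5=+1→8
ply 2, X at 12 | -1=-1→11*; -3=-1→9; -5=-1→7
ply 3, O at 11 | -1=+1→10*; -3=+1→8; -5=+1→6
ply 4, X at 10 | -1=-1→9*; -3=-1→7; -5=-1→5
ply 5, O at 9 | -1=+1→8*; -3=+1→6; -5=+1→4
ply 6, X at 8 | -1=-1→7*; -3=-1→5; -5=-1→3
ply 7, O at 7 | -1=+1→6*; -3=+1→4; -5=+1→2
ply 8, X at 6 | -1=-1→5*; -3=-1→3; -5=-1→1
ply 9, O at 5 | -1=+1→4*; -3=+1→2; -5=+1→0
ply 10, X at 4 | -1=-1→3*; -3=-1→1
ply 11, O at 3 | -1=+1→2*; -3=+1→0
ply 12, X at 2 | -1=-1→1*
ply 13, O at 1 | -1=+1→0*
ply 14: 0 is terminal -1 (X); from 13 depth 13
pass branch (X moves first from the same position):
  | ply 1, X at 13 | -1=+1→12*; -3=+1→10; -5=+1→8
  | ply 2, O at 12 | -1=-1→11*; -3=-1→9; -5=-1→7
  | ply 3, X at 11 | -1=+1→10*; -3=+1→8; -5=+1→6
  | ply 4, O at 10 | -1=-1→9*; -3=-1→7; -5=-1→5
  | ply 5, X at 9 | -1=+1→8*; -3=+1→6; -5=+1→4
  | ply 6, O at 8 | -1=-1→7*; -3=-1→5; -5=-1→3
  | ply 7, X at 7 | -1=+1→6*; -3=+1→4; -5=+1→2
  | ply 8, O at 6 | -1=-1→5*; -3=-1→3; -5=-1→1
  | ply 9, X at 5 | -1=+1→4*; -3=+1→2; -5=+1→0
  | ply 10, O at 4 | -1=-1→3*; -3=-1→1
  | ply 11, X at 3 | -1=+1→2*; -3=+1→0
  | ply 12, O at 2 | -1=-1→1*
  | ply 13, X at 1 | -1=+1→0*
  | ply 14: 0 is terminal -1 (O); from 13 depth 13
O moving scores +1; O passing scores -1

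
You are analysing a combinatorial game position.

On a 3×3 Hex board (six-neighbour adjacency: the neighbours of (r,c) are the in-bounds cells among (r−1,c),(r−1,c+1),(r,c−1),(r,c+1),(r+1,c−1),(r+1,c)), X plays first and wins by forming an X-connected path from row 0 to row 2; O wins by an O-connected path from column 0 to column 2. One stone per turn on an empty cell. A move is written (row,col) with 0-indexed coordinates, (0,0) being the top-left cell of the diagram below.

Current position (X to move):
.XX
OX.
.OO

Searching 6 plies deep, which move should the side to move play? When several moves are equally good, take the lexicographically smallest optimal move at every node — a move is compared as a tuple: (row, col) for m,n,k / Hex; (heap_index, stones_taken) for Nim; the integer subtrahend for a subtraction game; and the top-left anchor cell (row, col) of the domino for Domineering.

p1 X@[.XX/OX./.OO]: (0,0)[XXX/OX./.OO]-1 (1,2)[.XX/OXX/.OO]-1 (2,0)[.XX/OX./XOO]+1*
p2 O@[.XX/OX./XOO] terminal -1; root [.XX/OX./.OO] d6

X's best at [.XX/OX./.OO]: (2,0)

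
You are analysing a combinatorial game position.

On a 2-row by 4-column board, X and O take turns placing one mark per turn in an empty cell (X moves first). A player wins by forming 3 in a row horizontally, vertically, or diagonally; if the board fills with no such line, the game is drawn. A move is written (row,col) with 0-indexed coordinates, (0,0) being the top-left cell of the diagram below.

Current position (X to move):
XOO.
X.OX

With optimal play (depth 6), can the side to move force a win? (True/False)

X winning at [XOO./X.OX]: False

[XOO./X.OX] X move#1: (0,3):+0/XOOX/X.OX*, (1,1):-1/XOO./XXOX
[XOOX/X.OX] O move#2: (1,1):+0/XOOX/XOOX*
[XOOX/XOOX] end (terminal +0, X#3); searched XOO./X.OX to 6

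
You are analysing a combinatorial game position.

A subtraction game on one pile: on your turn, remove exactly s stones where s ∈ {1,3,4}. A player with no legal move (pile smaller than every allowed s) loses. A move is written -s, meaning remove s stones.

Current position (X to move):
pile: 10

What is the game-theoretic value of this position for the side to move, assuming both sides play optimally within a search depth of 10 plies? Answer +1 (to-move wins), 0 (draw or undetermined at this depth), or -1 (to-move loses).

value(10, X) = +1

[10] X move#1: -1:+1/9*, -3:+1/7, -4:-1/6
[9] O move#2: -1:-1/8*, -3:-1/6, -4:-1/5
[8] X move#3: -1:+1/7*, -3:-1/5, -4:-1/4
[7] O move#4: -1:-1/6*, -3:-1/4, -4:-1/3
[6] X move#5: -1:-1/5, -3:-1/3, -4:+1/2*
[2] O move#6: -1:-1/1*
[1] X move#7: -1:+1/0*
[0] end (terminal -1, O#8); searched 10 to 10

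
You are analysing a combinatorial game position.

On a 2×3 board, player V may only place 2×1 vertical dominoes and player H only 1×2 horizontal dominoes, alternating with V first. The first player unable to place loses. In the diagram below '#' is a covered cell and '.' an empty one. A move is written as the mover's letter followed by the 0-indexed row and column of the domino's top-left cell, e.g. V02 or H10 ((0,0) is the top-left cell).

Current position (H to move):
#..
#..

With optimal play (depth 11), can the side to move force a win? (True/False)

H winning at [#../#..]: True

p1 H@[#../#..]: H01[###/#..]+1* H11[#../###]+1
p2 V@[###/#..] terminal -1; root [#../#..] d11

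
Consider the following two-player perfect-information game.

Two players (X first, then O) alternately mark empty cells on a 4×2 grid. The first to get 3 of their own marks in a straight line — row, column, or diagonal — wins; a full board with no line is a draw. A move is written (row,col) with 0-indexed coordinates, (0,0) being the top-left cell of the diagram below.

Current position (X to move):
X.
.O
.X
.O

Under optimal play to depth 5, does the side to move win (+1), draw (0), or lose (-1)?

value(X./.O/.X/.O, X) = 0

p1 X@[X./.O/.X/.O]: (0,1)[XX/.O/.X/.O]+0* (1,0)[X./XO/.X/.O]+0 (2,0)[X./.O/XX/.O]+0 (3,0)[X./.O/.X/XO]+0
p2 O@[XX/.O/.X/.O]: (1,0)[XX/OO/.X/.O]+0* (2,0)[XX/.O/OX/.O]+0 (3,0)[XX/.O/.X/OO]+0
p3 X@[XX/OO/.X/.O]: (2,0)[XX/OO/XX/.O]+0* (3,0)[XX/OO/.X/XO]+0
p4 O@[XX/OO/XX/.O]: (3,0)[XX/OO/XX/OO]+0*
p5 X@[XX/OO/XX/OO] terminal +0; root [X./.O/.X/.O] d5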